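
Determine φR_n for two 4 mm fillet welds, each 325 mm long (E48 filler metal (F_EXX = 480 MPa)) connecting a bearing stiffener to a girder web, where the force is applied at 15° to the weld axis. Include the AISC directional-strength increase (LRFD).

t_e = 0.707 × 4 = 2.828 mm; A_we = 2.828 × 650 = 1838 mm².
Directional factor: 1.0 + 0.5 sin^1.5(15°) = 1.066.
F_nw = 0.6 × 480 × 1.066 = 307 MPa.
φR_n = 0.75 × 307 × 1838 × 10⁻³ = 423.2 kN.

φR_n ≈ 423 kN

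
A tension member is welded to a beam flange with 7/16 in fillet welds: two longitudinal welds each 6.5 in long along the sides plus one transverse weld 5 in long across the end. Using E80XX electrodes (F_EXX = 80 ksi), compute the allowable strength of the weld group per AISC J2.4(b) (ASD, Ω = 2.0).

t_e = 0.707 × 0.4375 = 0.3093 in.
R_nwl = 0.6 × 80 × 0.3093 × 13 = 193 kips (longitudinal, 2 welds).
R_nwt = 0.6 × 80 × 0.3093 × 5 = 74.23 kips (transverse, base value).
(i) R_nwl + R_nwt = 267.2 kips; (ii) 0.85 R_nwl + 1.5 R_nwt = 275.4 kips.
R_n = max = 275.4 kips [governs: (ii)]; R_n/Ω = 137.7 kips.

R_n/Ω ≈ 138 kips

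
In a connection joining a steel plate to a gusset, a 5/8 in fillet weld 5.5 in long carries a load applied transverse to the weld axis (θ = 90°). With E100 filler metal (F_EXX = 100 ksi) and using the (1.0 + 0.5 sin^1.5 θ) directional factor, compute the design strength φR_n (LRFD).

φR_n ≈ 164 kips

t_e = 0.707 × 0.625 = 0.4419 in; A_we = 0.4419 × 5.5 = 2.43 in².
Directional factor: 1.0 + 0.5 sin^1.5(90°) = 1.5.
F_nw = 0.6 × 100 × 1.5 = 90 ksi.
φR_n = 0.75 × 90 × 2.43 = 164 kips.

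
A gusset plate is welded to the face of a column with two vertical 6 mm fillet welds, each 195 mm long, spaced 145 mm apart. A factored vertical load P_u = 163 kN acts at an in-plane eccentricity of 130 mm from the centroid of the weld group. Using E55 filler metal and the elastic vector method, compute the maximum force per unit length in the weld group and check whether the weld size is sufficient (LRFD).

f_max ≈ 1090 N/mm; NOT adequate

E55XX → F_EXX = 550 MPa.
Total weld length L_w = 390 mm. Treat welds as unit-width lines.
Polar moment about centroid: J = 2[d³/12 + d(b/2)²] = 2[195³/12 + 195×72.5²] = 3286000 mm³.
Direct shear f_v = P/L_w = 163×10³ / 390 = 417.9 N/mm (vertical).
Torsion M = P·e = 163×10³ × 130 = 21190000 N·mm.
Critical point at (x, y) = (72.5, 97.5) from centroid. f_tx = M·y/J = 628.8 N/mm; f_ty = M·x/J = 467.6 N/mm.
Resultant f_max = √[f_tx² + (f_v + f_ty)²] = √[628.8² + (417.9 + 467.6)²] = 1086 N/mm.
Capacity per unit length: φr_n = 0.75 × 0.6 × 550 × (0.707 × 6) = 1050 N/mm.
1086 > 1050 → NOT adequate.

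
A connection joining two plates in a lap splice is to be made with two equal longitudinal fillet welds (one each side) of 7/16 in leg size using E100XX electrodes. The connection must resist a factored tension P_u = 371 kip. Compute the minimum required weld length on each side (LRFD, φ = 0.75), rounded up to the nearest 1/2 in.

L = 13.5 in on each side

E100XX → F_EXX = 100 ksi.
Throat t_e = 0.707 × 0.4375 = 0.3093 in.
φr_n = 0.75 × 0.6 × 100 × 0.3093 = 13.92 kip/in.
L_req = P_u / φr_n = 371 / 13.92 = 26.65 in total.
Per side: 26.65 / 2 = 13.33 in.
Round up → use L = 13.5 in on each side.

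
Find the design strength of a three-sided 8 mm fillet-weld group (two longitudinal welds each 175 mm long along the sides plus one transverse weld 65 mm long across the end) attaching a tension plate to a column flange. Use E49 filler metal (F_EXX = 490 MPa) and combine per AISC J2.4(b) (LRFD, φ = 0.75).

t_e = 0.707 × 8 = 5.656 mm.
R_nwl = 0.6 × 490 × 5.656 × 350 × 10⁻³ = 582 kN (longitudinal, 2 welds).
R_nwt = 0.6 × 490 × 5.656 × 65 × 10⁻³ = 108.1 kN (transverse, base value).
(i) R_nwl + R_nwt = 690.1 kN; (ii) 0.85 R_nwl + 1.5 R_nwt = 656.8 kN.
R_n = max = 690.1 kN [governs: (i)]; φR_n = 517.6 kN.

φR_n ≈ 518 kN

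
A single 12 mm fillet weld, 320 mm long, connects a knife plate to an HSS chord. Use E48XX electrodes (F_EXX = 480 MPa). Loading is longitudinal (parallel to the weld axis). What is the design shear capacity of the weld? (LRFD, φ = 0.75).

Effective throat t_e = 0.707 × 12 = 8.484 mm.
Total length L = 320 mm; A_we = 8.484 × 320 = 2715 mm².
F_nw = 0.6 F_EXX = 0.6 × 480 = 288 MPa.
φR_n = 0.75 × 288 × 2715 × 10⁻³ = 586.4 kN.

φR_n ≈ 586 kN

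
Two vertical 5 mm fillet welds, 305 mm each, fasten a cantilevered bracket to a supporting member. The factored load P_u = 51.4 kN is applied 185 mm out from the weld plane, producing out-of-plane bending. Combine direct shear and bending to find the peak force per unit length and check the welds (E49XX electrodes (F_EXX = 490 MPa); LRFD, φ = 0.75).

f_max ≈ 318 N/mm; adequate

L_w = 2 × 305 = 610 mm; section modulus (unit throat) S = 2 × L²/6 = 31010 mm².
Direct shear f_v = P/L_w = 51.4×10³/610 = 84.26 N/mm.
Moment M = P × e = 51.4×10³ × 185 = 9509000 N·mm; bending f_b = M/S = 306.7 N/mm.
f_max = √(f_v² + f_b²) = √(84.26² + 306.7²) = 318 N/mm.
φr_n = 0.75 × 0.6 × 490 × (0.707 × 5) = 779.5 N/mm → adequate.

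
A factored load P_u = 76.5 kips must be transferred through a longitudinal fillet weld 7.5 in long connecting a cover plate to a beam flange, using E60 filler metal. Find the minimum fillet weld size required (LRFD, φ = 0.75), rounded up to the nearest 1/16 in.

E60XX → F_EXX = 60 ksi.
Total weld length L = 7.5 in.
Required throat t_e = P_u / (φ × 0.6 F_EXX × L) = 76.5 / (0.75 × 0.6 × 60 × 7.5) = 0.3778 in.
Required leg w = t_e / 0.707 = 0.5343 in → use 9/16 in.

w = 9/16 in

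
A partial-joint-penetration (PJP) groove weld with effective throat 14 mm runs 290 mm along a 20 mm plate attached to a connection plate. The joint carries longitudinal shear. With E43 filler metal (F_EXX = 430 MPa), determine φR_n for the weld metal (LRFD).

Effective throat (given) t_e = 14 mm.
A_we = 14 × 290 = 4060 mm².
F_nw = 0.6 F_EXX = 258 MPa.
φR_n = 0.75 × 258 × 4060 × 10⁻³ = 785.6 kN.

φR_n ≈ 786 kN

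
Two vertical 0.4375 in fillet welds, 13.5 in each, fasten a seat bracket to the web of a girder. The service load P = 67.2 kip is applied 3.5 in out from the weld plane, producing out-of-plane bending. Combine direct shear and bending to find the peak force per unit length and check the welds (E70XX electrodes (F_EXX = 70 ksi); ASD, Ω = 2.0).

L_w = 2 × 13.5 = 27 in; section modulus (unit throat) S = 2 × L²/6 = 60.75 in².
Direct shear f_v = P/L_w = 67.2/27 = 2.489 kip/in.
Moment M = P × e = 67.2 × 3.5 = 235.2 kip·in; bending f_b = M/S = 3.872 kip/in.
f_max = √(f_v² + f_b²) = √(2.489² + 3.872²) = 4.603 kip/in.
r_n/Ω = (1/2.0) × 0.6 × 70 × (0.707 × 0.4375) = 6.496 kip/in → adequate.

f_max ≈ 4.6 kip/in; adequate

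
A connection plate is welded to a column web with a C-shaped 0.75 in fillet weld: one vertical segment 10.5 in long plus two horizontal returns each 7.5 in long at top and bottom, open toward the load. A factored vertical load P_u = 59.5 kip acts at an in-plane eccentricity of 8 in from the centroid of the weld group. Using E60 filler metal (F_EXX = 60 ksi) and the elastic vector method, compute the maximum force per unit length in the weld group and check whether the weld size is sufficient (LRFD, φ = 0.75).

f_max ≈ 7.17 kip/in; adequate

Total weld length L_w = 25.5 in. Treat welds as unit-width lines.
Centroid: x̄ = 2×7.5×3.75 / 25.5 = 2.206 in from the vertical weld.
Polar moment about centroid: J = I_x + I_y = [10.5³/12 + 2×7.5×5.25²] + [10.5×2.206² + 2(7.5³/12 + 7.5×1.544²)] = 667.1 in³.
Direct shear f_v = P/L_w = 59.5 / 25.5 = 2.333 kip/in (vertical).
Torsion M = P·e = 59.5 × 8 = 476 kip·in.
Critical point at (x, y) = (5.294, 5.25) from centroid. f_tx = M·y/J = 3.746 kip/in; f_ty = M·x/J = 3.778 kip/in.
Resultant f_max = √[f_tx² + (f_v + f_ty)²] = √[3.746² + (2.333 + 3.778)²] = 7.168 kip/in.
Capacity per unit length: φr_n = 0.75 × 0.6 × 60 × (0.707 × 0.75) = 14.32 kip/in.
7.168 ≤ 14.32 → adequate.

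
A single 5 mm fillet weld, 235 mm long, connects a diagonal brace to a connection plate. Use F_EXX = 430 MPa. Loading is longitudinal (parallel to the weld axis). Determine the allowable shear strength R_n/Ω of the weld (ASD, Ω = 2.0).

Effective throat t_e = 0.707 × 5 = 3.535 mm.
Total length L = 235 mm; A_we = 3.535 × 235 = 830.7 mm².
F_nw = 0.6 F_EXX = 0.6 × 430 = 258 MPa.
R_n = 258 × 830.7 × 10⁻³ = 214.3 kN; R_n/Ω = 214.3/2.0 = 107.2 kN.

R_n/Ω ≈ 107 kN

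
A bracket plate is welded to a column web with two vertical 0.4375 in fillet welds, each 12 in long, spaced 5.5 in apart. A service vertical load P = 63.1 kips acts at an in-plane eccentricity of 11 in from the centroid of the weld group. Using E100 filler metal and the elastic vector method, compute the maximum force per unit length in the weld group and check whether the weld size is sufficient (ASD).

f_max ≈ 11.1 kip/in; NOT adequate

E100XX → F_EXX = 100 ksi.
Total weld length L_w = 24 in. Treat welds as unit-width lines.
Polar moment about centroid: J = 2[d³/12 + d(b/2)²] = 2[12³/12 + 12×2.75²] = 469.5 in³.
Direct shear f_v = P/L_w = 63.1 / 24 = 2.629 kip/in (vertical).
Torsion M = P·e = 63.1 × 11 = 694.1 kip·in.
Critical point at (x, y) = (2.75, 6) from centroid. f_tx = M·y/J = 8.87 kip/in; f_ty = M·x/J = 4.066 kip/in.
Resultant f_max = √[f_tx² + (f_v + f_ty)²] = √[8.87² + (2.629 + 4.066)²] = 11.11 kip/in.
Capacity per unit length: r_n/Ω = (1/2.0) × 0.6 × 100 × (0.707 × 0.4375) = 9.279 kip/in.
11.11 > 9.279 → NOT adequate.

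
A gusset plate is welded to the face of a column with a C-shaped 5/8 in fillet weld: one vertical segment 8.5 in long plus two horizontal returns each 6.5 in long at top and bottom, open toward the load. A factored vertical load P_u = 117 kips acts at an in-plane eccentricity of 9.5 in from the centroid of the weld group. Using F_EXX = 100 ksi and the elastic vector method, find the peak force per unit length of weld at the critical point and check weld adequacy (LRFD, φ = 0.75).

f_max ≈ 22.2 kip/in; NOT adequate

Total weld length L_w = 21.5 in. Treat welds as unit-width lines.
Centroid: x̄ = 2×6.5×3.25 / 21.5 = 1.965 in from the vertical weld.
Polar moment about centroid: J = I_x + I_y = [8.5³/12 + 2×6.5×4.25²] + [8.5×1.965² + 2(6.5³/12 + 6.5×1.285²)] = 386 in³.
Direct shear f_v = P/L_w = 117 / 21.5 = 5.442 kip/in (vertical).
Torsion M = P·e = 117 × 9.5 = 1111.5 kip·in.
Critical point at (x, y) = (4.535, 4.25) from centroid. f_tx = M·y/J = 12.24 kip/in; f_ty = M·x/J = 13.06 kip/in.
Resultant f_max = √[f_tx² + (f_v + f_ty)²] = √[12.24² + (5.442 + 13.06)²] = 22.18 kip/in.
Capacity per unit length: φr_n = 0.75 × 0.6 × 100 × (0.707 × 0.625) = 19.88 kip/in.
22.18 > 19.88 → NOT adequate.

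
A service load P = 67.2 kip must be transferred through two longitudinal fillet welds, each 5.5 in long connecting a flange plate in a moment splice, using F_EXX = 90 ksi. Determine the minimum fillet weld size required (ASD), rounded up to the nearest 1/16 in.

Total weld length L = 11 in.
Required throat t_e = P × Ω / (0.6 F_EXX × L) = 67.2 × 2.0 / (0.6 × 90 × 11) = 0.2263 in.
Required leg w = t_e / 0.707 = 0.32 in → use 3/8 in.

w = 3/8 in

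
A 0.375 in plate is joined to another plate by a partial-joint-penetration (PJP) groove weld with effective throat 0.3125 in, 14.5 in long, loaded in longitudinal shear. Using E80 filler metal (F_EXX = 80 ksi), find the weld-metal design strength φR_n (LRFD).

Effective throat (given) t_e = 0.3125 in.
A_we = 0.3125 × 14.5 = 4.531 in².
F_nw = 0.6 F_EXX = 48 ksi.
φR_n = 0.75 × 48 × 4.531 = 163.1 kip.

φR_n ≈ 163 kip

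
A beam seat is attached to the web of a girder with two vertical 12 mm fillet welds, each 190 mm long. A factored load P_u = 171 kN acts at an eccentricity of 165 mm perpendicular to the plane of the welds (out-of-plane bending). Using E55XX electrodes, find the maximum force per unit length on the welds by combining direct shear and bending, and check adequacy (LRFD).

E55XX → F_EXX = 550 MPa.
L_w = 2 × 190 = 380 mm; section modulus (unit throat) S = 2 × L²/6 = 12030 mm².
Direct shear f_v = P/L_w = 171×10³/380 = 450 N/mm.
Moment M = P × e = 171×10³ × 165 = 28215000 N·mm; bending f_b = M/S = 2345 N/mm.
f_max = √(f_v² + f_b²) = √(450² + 2345²) = 2388 N/mm.
φr_n = 0.75 × 0.6 × 550 × (0.707 × 12) = 2100 N/mm → NOT adequate.

f_max ≈ 2390 N/mm; NOT adequate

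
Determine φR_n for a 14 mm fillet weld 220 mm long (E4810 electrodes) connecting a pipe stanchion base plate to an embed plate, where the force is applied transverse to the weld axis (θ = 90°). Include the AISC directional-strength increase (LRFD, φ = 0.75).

φR_n ≈ 706 kN

E48XX → F_EXX = 480 MPa.
t_e = 0.707 × 14 = 9.898 mm; A_we = 9.898 × 220 = 2178 mm².
Directional factor: 1.0 + 0.5 sin^1.5(90°) = 1.5.
F_nw = 0.6 × 480 × 1.5 = 432 MPa.
φR_n = 0.75 × 432 × 2178 × 10⁻³ = 705.5 kN.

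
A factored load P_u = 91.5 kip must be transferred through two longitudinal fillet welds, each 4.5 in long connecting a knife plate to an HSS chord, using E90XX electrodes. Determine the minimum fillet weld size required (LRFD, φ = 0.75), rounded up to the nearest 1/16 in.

w = 3/8 in

E90XX → F_EXX = 90 ksi.
Total weld length L = 9 in.
Required throat t_e = P_u / (φ × 0.6 F_EXX × L) = 91.5 / (0.75 × 0.6 × 90 × 9) = 0.251 in.
Required leg w = t_e / 0.707 = 0.3551 in → use 3/8 in.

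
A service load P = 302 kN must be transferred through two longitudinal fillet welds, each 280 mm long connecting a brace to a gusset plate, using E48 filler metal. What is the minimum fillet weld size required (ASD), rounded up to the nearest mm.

w = 6 mm

E48XX → F_EXX = 480 MPa.
Total weld length L = 560 mm.
Required throat t_e = P × Ω / (0.6 F_EXX × L) = 302 × 2.0 / (0.6 × 480 × 560 × 10⁻³) = 3.745 mm.
Required leg w = t_e / 0.707 = 5.297 mm → use 6 mm.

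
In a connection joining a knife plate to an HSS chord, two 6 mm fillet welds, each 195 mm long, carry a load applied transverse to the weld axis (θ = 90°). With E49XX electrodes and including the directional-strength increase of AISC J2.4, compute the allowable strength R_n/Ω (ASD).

R_n/Ω ≈ 365 kN

E49XX → F_EXX = 490 MPa.
t_e = 0.707 × 6 = 4.242 mm; A_we = 4.242 × 390 = 1654 mm².
Directional factor: 1.0 + 0.5 sin^1.5(90°) = 1.5.
F_nw = 0.6 × 490 × 1.5 = 441 MPa.
R_n/Ω = (441 × 1654) / 2.0 × 10⁻³ = 364.8 kN.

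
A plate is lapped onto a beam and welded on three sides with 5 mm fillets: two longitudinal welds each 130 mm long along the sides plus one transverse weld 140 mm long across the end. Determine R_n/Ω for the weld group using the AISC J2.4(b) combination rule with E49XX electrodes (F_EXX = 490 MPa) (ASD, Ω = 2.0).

t_e = 0.707 × 5 = 3.535 mm.
R_nwl = 0.6 × 490 × 3.535 × 260 × 10⁻³ = 270.2 kN (longitudinal, 2 welds).
R_nwt = 0.6 × 490 × 3.535 × 140 × 10⁻³ = 145.5 kN (transverse, base value).
(i) R_nwl + R_nwt = 415.7 kN; (ii) 0.85 R_nwl + 1.5 R_nwt = 447.9 kN.
R_n = max = 447.9 kN [governs: (ii)]; R_n/Ω = 224 kN.

R_n/Ω ≈ 224 kN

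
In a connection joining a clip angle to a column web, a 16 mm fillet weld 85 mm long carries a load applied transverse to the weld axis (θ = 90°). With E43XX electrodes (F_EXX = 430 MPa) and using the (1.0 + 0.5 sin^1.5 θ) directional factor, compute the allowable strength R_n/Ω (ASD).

R_n/Ω ≈ 186 kN

t_e = 0.707 × 16 = 11.31 mm; A_we = 11.31 × 85 = 961.5 mm².
Directional factor: 1.0 + 0.5 sin^1.5(90°) = 1.5.
F_nw = 0.6 × 430 × 1.5 = 387 MPa.
R_n/Ω = (387 × 961.5) / 2.0 × 10⁻³ = 186.1 kN.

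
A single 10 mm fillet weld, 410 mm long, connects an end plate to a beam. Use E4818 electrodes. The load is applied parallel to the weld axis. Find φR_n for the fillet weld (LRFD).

φR_n ≈ 626 kN

E48XX → F_EXX = 480 MPa.
Effective throat t_e = 0.707 × 10 = 7.07 mm.
Total length L = 410 mm; A_we = 7.07 × 410 = 2899 mm².
F_nw = 0.6 F_EXX = 0.6 × 480 = 288 MPa.
φR_n = 0.75 × 288 × 2899 × 10⁻³ = 626.1 kN.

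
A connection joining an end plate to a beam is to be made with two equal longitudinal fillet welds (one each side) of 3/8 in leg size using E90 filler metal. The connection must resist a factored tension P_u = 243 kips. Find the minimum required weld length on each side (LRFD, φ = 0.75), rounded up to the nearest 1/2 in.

E90XX → F_EXX = 90 ksi.
Throat t_e = 0.707 × 0.375 = 0.2651 in.
φr_n = 0.75 × 0.6 × 90 × 0.2651 = 10.74 kips/in.
L_req = P_u / φr_n = 243 / 10.74 = 22.63 in total.
Per side: 22.63 / 2 = 11.32 in.
Round up → use L = 11.5 in on each side.

L = 11.5 in on each side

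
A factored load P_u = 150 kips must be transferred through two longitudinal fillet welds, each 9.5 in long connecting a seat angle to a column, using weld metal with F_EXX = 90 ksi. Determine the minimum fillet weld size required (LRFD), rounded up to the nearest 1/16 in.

Total weld length L = 19 in.
Required throat t_e = P_u / (φ × 0.6 F_EXX × L) = 150 / (0.75 × 0.6 × 90 × 19) = 0.1949 in.
Required leg w = t_e / 0.707 = 0.2757 in → use 5/16 in.

w = 5/16 in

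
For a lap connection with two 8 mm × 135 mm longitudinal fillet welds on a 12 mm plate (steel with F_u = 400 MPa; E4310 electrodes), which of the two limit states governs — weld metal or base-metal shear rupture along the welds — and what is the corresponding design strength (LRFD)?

E43XX → F_EXX = 430 MPa.
t_e = 0.707 × 8 = 5.656 mm; L = 270 mm.
Weld metal: φR_n = 0.75 × 0.6 × 430 × 5.656 × 270 × 10⁻³ = 295.5 kN.
Base metal (shear rupture): φR_n = 0.75 × 0.6 × 400 × 12 × 270 × 10⁻³ = 583.2 kN.
Governing: weld metal.

φR_n ≈ 295 kN (weld metal governs)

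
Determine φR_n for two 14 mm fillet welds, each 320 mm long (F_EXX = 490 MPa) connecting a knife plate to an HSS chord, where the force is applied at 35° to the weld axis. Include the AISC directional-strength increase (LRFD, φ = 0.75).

t_e = 0.707 × 14 = 9.898 mm; A_we = 9.898 × 640 = 6335 mm².
Directional factor: 1.0 + 0.5 sin^1.5(35°) = 1.217.
F_nw = 0.6 × 490 × 1.217 = 357.9 MPa.
φR_n = 0.75 × 357.9 × 6335 × 10⁻³ = 1700 kN.

φR_n ≈ 1700 kN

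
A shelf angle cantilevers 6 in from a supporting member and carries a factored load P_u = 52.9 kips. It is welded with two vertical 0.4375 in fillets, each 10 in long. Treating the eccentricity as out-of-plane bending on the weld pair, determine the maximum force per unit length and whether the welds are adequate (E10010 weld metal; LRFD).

E100XX → F_EXX = 100 ksi.
L_w = 2 × 10 = 20 in; section modulus (unit throat) S = 2 × L²/6 = 33.33 in².
Direct shear f_v = P/L_w = 52.9/20 = 2.645 kip/in.
Moment M = P × e = 52.9 × 6 = 317.4 kip·in; bending f_b = M/S = 9.522 kip/in.
f_max = √(f_v² + f_b²) = √(2.645² + 9.522²) = 9.883 kip/in.
φr_n = 0.75 × 0.6 × 100 × (0.707 × 0.4375) = 13.92 kip/in → adequate.

f_max ≈ 9.88 kip/in; adequate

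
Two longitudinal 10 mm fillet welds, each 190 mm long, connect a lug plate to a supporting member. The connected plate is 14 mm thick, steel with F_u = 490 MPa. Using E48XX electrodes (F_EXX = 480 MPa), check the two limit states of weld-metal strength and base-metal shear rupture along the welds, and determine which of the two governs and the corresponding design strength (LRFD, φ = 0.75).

φR_n ≈ 580 kN (weld metal governs)

t_e = 0.707 × 10 = 7.07 mm; L = 380 mm.
Weld metal: φR_n = 0.75 × 0.6 × 480 × 7.07 × 380 × 10⁻³ = 580.3 kN.
Base metal (shear rupture): φR_n = 0.75 × 0.6 × 490 × 14 × 380 × 10⁻³ = 1173 kN.
Governing: weld metal.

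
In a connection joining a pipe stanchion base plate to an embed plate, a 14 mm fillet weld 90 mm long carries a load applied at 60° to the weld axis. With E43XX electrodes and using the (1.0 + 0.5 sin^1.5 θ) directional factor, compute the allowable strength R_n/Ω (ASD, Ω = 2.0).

E43XX → F_EXX = 430 MPa.
t_e = 0.707 × 14 = 9.898 mm; A_we = 9.898 × 90 = 890.8 mm².
Directional factor: 1.0 + 0.5 sin^1.5(60°) = 1.403.
F_nw = 0.6 × 430 × 1.403 = 362 MPa.
R_n/Ω = (362 × 890.8) / 2.0 × 10⁻³ = 161.2 kN.

R_n/Ω ≈ 161 kN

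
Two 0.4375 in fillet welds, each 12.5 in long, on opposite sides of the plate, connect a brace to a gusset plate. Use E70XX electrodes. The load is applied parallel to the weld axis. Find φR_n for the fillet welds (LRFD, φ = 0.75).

φR_n ≈ 244 kips

E70XX → F_EXX = 70 ksi.
Effective throat t_e = 0.707 × 0.4375 = 0.3093 in.
Total length L = 25 in; A_we = 0.3093 × 25 = 7.733 in².
F_nw = 0.6 F_EXX = 0.6 × 70 = 42 ksi.
φR_n = 0.75 × 42 × 7.733 = 243.6 kips.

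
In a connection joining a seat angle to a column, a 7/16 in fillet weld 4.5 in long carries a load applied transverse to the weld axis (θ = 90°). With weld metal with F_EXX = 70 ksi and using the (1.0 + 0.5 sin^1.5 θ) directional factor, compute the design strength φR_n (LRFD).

φR_n ≈ 65.8 kips

t_e = 0.707 × 0.4375 = 0.3093 in; A_we = 0.3093 × 4.5 = 1.392 in².
Directional factor: 1.0 + 0.5 sin^1.5(90°) = 1.5.
F_nw = 0.6 × 70 × 1.5 = 63 ksi.
φR_n = 0.75 × 63 × 1.392 = 65.77 kips.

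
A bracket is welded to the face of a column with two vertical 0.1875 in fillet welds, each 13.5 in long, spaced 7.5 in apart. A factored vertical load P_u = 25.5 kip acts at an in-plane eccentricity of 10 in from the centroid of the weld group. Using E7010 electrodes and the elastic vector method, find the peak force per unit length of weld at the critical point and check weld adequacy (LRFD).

E70XX → F_EXX = 70 ksi.
Total weld length L_w = 27 in. Treat welds as unit-width lines.
Polar moment about centroid: J = 2[d³/12 + d(b/2)²] = 2[13.5³/12 + 13.5×3.75²] = 789.8 in³.
Direct shear f_v = P/L_w = 25.5 / 27 = 0.9444 kip/in (vertical).
Torsion M = P·e = 25.5 × 10 = 255 kip·in.
Critical point at (x, y) = (3.75, 6.75) from centroid. f_tx = M·y/J = 2.179 kip/in; f_ty = M·x/J = 1.211 kip/in.
Resultant f_max = √[f_tx² + (f_v + f_ty)²] = √[2.179² + (0.9444 + 1.211)²] = 3.065 kip/in.
Capacity per unit length: φr_n = 0.75 × 0.6 × 70 × (0.707 × 0.1875) = 4.176 kip/in.
3.065 ≤ 4.176 → adequate.

f_max ≈ 3.07 kip/in; adequate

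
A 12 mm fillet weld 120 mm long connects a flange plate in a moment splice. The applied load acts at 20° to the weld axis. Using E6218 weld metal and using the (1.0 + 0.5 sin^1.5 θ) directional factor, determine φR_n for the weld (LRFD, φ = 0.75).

E62XX → F_EXX = 620 MPa.
t_e = 0.707 × 12 = 8.484 mm; A_we = 8.484 × 120 = 1018 mm².
Directional factor: 1.0 + 0.5 sin^1.5(20°) = 1.1.
F_nw = 0.6 × 620 × 1.1 = 409.2 MPa.
φR_n = 0.75 × 409.2 × 1018 × 10⁻³ = 312.5 kN.

φR_n ≈ 312 kN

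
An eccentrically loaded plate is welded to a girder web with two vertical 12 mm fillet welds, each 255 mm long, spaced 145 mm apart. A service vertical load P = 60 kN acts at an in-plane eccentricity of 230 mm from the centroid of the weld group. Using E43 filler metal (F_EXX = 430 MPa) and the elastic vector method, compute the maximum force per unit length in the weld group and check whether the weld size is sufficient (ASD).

Total weld length L_w = 510 mm. Treat welds as unit-width lines.
Polar moment about centroid: J = 2[d³/12 + d(b/2)²] = 2[255³/12 + 255×72.5²] = 5444000 mm³.
Direct shear f_v = P/L_w = 60×10³ / 510 = 117.6 N/mm (vertical).
Torsion M = P·e = 60×10³ × 230 = 13800000 N·mm.
Critical point at (x, y) = (72.5, 127.5) from centroid. f_tx = M·y/J = 323.2 N/mm; f_ty = M·x/J = 183.8 N/mm.
Resultant f_max = √[f_tx² + (f_v + f_ty)²] = √[323.2² + (117.6 + 183.8)²] = 441.9 N/mm.
Capacity per unit length: r_n/Ω = (1/2.0) × 0.6 × 430 × (0.707 × 12) = 1094 N/mm.
441.9 ≤ 1094 → adequate.

f_max ≈ 442 N/mm; adequate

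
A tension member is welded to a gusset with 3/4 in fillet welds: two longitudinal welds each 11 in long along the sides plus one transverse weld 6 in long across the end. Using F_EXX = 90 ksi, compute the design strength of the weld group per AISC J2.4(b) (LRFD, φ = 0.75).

t_e = 0.707 × 0.75 = 0.5302 in.
R_nwl = 0.6 × 90 × 0.5302 × 22 = 629.9 kip (longitudinal, 2 welds).
R_nwt = 0.6 × 90 × 0.5302 × 6 = 171.8 kip (transverse, base value).
(i) R_nwl + R_nwt = 801.7 kip; (ii) 0.85 R_nwl + 1.5 R_nwt = 793.1 kip.
R_n = max = 801.7 kip [governs: (i)]; φR_n = 601.3 kip.

φR_n ≈ 601 kip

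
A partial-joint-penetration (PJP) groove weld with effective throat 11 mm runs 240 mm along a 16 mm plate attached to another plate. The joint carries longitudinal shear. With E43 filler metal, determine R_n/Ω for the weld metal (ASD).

R_n/Ω ≈ 341 kN

E43XX → F_EXX = 430 MPa.
Effective throat (given) t_e = 11 mm.
A_we = 11 × 240 = 2640 mm².
F_nw = 0.6 F_EXX = 258 MPa.
R_n/Ω = (258 × 2640) / 2.0 × 10⁻³ = 340.6 kN.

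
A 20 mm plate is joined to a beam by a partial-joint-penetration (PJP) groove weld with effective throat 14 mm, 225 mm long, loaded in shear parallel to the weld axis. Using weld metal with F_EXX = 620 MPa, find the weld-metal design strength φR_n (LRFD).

φR_n ≈ 879 kN

Effective throat (given) t_e = 14 mm.
A_we = 14 × 225 = 3150 mm².
F_nw = 0.6 F_EXX = 372 MPa.
φR_n = 0.75 × 372 × 3150 × 10⁻³ = 878.8 kN.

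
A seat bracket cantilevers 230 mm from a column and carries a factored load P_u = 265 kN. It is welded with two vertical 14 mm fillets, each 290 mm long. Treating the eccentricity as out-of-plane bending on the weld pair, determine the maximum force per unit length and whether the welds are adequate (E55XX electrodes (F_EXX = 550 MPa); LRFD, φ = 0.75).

L_w = 2 × 290 = 580 mm; section modulus (unit throat) S = 2 × L²/6 = 28030 mm².
Direct shear f_v = P/L_w = 265×10³/580 = 456.9 N/mm.
Moment M = P × e = 265×10³ × 230 = 60950000 N·mm; bending f_b = M/S = 2174 N/mm.
f_max = √(f_v² + f_b²) = √(456.9² + 2174²) = 2222 N/mm.
φr_n = 0.75 × 0.6 × 550 × (0.707 × 14) = 2450 N/mm → adequate.

f_max ≈ 2220 N/mm; adequate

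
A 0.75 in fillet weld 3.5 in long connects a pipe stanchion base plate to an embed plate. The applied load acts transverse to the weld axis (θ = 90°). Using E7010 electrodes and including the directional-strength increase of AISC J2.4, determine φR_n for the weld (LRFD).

E70XX → F_EXX = 70 ksi.
t_e = 0.707 × 0.75 = 0.5302 in; A_we = 0.5302 × 3.5 = 1.856 in².
Directional factor: 1.0 + 0.5 sin^1.5(90°) = 1.5.
F_nw = 0.6 × 70 × 1.5 = 63 ksi.
φR_n = 0.75 × 63 × 1.856 = 87.69 kip.

φR_n ≈ 87.7 kip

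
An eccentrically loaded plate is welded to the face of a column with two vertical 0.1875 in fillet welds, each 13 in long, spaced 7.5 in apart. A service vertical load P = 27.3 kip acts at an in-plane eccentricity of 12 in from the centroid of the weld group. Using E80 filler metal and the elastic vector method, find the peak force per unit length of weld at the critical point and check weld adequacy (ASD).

f_max ≈ 3.99 kip/in; NOT adequate

E80XX → F_EXX = 80 ksi.
Total weld length L_w = 26 in. Treat welds as unit-width lines.
Polar moment about centroid: J = 2[d³/12 + d(b/2)²] = 2[13³/12 + 13×3.75²] = 731.8 in³.
Direct shear f_v = P/L_w = 27.3 / 26 = 1.05 kip/in (vertical).
Torsion M = P·e = 27.3 × 12 = 327.6 kip·in.
Critical point at (x, y) = (3.75, 6.5) from centroid. f_tx = M·y/J = 2.91 kip/in; f_ty = M·x/J = 1.679 kip/in.
Resultant f_max = √[f_tx² + (f_v + f_ty)²] = √[2.91² + (1.05 + 1.679)²] = 3.989 kip/in.
Capacity per unit length: r_n/Ω = (1/2.0) × 0.6 × 80 × (0.707 × 0.1875) = 3.181 kip/in.
3.989 > 3.181 → NOT adequate.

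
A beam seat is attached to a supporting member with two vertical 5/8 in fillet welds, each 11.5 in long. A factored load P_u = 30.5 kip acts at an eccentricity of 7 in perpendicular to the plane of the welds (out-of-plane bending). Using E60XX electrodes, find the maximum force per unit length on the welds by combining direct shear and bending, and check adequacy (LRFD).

f_max ≈ 5.02 kip/in; adequate

E60XX → F_EXX = 60 ksi.
L_w = 2 × 11.5 = 23 in; section modulus (unit throat) S = 2 × L²/6 = 44.08 in².
Direct shear f_v = P/L_w = 30.5/23 = 1.326 kip/in.
Moment M = P × e = 30.5 × 7 = 213.5 kip·in; bending f_b = M/S = 4.843 kip/in.
f_max = √(f_v² + f_b²) = √(1.326² + 4.843²) = 5.021 kip/in.
φr_n = 0.75 × 0.6 × 60 × (0.707 × 0.625) = 11.93 kip/in → adequate.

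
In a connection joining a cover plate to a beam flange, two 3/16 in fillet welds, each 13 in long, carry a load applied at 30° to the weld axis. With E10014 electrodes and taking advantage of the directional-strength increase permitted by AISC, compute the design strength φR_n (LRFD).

φR_n ≈ 183 kips

E100XX → F_EXX = 100 ksi.
t_e = 0.707 × 0.1875 = 0.1326 in; A_we = 0.1326 × 26 = 3.447 in².
Directional factor: 1.0 + 0.5 sin^1.5(30°) = 1.177.
F_nw = 0.6 × 100 × 1.177 = 70.61 ksi.
φR_n = 0.75 × 70.61 × 3.447 = 182.5 kips.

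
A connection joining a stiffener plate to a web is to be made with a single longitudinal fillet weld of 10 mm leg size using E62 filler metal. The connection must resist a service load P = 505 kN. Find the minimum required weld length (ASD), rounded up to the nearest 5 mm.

L = 385 mm

E62XX → F_EXX = 620 MPa.
Throat t_e = 0.707 × 10 = 7.07 mm.
r_n/Ω = (0.6 × 620 × 7.07) / 2.0 = 1315 N/mm = 1.315 kN/mm.
L_req = P / (r_n/Ω) = 505 / 1.315 = 384 mm total.
Round up → use L = 385 mm.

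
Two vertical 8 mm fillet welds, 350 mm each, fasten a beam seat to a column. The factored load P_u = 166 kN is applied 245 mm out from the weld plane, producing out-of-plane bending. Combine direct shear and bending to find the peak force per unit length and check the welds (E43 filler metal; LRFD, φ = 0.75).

E43XX → F_EXX = 430 MPa.
L_w = 2 × 350 = 700 mm; section modulus (unit throat) S = 2 × L²/6 = 40830 mm².
Direct shear f_v = P/L_w = 166×10³/700 = 237.1 N/mm.
Moment M = P × e = 166×10³ × 245 = 40670000 N·mm; bending f_b = M/S = 996 N/mm.
f_max = √(f_v² + f_b²) = √(237.1² + 996²) = 1024 N/mm.
φr_n = 0.75 × 0.6 × 430 × (0.707 × 8) = 1094 N/mm → adequate.

f_max ≈ 1020 N/mm; adequate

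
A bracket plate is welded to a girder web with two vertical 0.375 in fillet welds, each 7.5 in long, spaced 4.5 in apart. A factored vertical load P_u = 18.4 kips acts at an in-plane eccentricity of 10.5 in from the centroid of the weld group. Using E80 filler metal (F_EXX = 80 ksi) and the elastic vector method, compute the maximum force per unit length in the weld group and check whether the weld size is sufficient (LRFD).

f_max ≈ 6.49 kip/in; adequate

Total weld length L_w = 15 in. Treat welds as unit-width lines.
Polar moment about centroid: J = 2[d³/12 + d(b/2)²] = 2[7.5³/12 + 7.5×2.25²] = 146.2 in³.
Direct shear f_v = P/L_w = 18.4 / 15 = 1.227 kip/in (vertical).
Torsion M = P·e = 18.4 × 10.5 = 193.2 kip·in.
Critical point at (x, y) = (2.25, 3.75) from centroid. f_tx = M·y/J = 4.954 kip/in; f_ty = M·x/J = 2.972 kip/in.
Resultant f_max = √[f_tx² + (f_v + f_ty)²] = √[4.954² + (1.227 + 2.972)²] = 6.494 kip/in.
Capacity per unit length: φr_n = 0.75 × 0.6 × 80 × (0.707 × 0.375) = 9.544 kip/in.
6.494 ≤ 9.544 → adequate.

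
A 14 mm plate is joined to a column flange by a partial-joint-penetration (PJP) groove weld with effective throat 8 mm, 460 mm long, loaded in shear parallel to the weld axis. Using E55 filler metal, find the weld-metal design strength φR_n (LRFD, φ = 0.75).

φR_n ≈ 911 kN

E55XX → F_EXX = 550 MPa.
Effective throat (given) t_e = 8 mm.
A_we = 8 × 460 = 3680 mm².
F_nw = 0.6 F_EXX = 330 MPa.
φR_n = 0.75 × 330 × 3680 × 10⁻³ = 910.8 kN.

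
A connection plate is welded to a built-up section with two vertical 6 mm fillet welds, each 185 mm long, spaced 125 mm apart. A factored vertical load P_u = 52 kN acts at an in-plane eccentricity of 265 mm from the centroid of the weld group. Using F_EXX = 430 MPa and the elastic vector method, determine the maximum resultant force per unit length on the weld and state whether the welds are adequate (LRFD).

f_max ≈ 704 N/mm; adequate

Total weld length L_w = 370 mm. Treat welds as unit-width lines.
Polar moment about centroid: J = 2[d³/12 + d(b/2)²] = 2[185³/12 + 185×62.5²] = 2501000 mm³.
Direct shear f_v = P/L_w = 52×10³ / 370 = 140.5 N/mm (vertical).
Torsion M = P·e = 52×10³ × 265 = 13780000 N·mm.
Critical point at (x, y) = (62.5, 92.5) from centroid. f_tx = M·y/J = 509.7 N/mm; f_ty = M·x/J = 344.4 N/mm.
Resultant f_max = √[f_tx² + (f_v + f_ty)²] = √[509.7² + (140.5 + 344.4)²] = 703.6 N/mm.
Capacity per unit length: φr_n = 0.75 × 0.6 × 430 × (0.707 × 6) = 820.8 N/mm.
703.6 ≤ 820.8 → adequate.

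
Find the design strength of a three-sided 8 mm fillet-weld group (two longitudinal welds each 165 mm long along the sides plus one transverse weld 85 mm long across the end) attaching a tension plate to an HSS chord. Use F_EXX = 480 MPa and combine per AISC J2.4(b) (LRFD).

φR_n ≈ 507 kN

t_e = 0.707 × 8 = 5.656 mm.
R_nwl = 0.6 × 480 × 5.656 × 330 × 10⁻³ = 537.5 kN (longitudinal, 2 welds).
R_nwt = 0.6 × 480 × 5.656 × 85 × 10⁻³ = 138.5 kN (transverse, base value).
(i) R_nwl + R_nwt = 676 kN; (ii) 0.85 R_nwl + 1.5 R_nwt = 664.6 kN.
R_n = max = 676 kN [governs: (i)]; φR_n = 507 kN.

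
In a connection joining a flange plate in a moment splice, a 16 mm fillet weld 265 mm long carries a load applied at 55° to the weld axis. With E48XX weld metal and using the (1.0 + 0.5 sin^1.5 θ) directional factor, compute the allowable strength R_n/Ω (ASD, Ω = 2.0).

E48XX → F_EXX = 480 MPa.
t_e = 0.707 × 16 = 11.31 mm; A_we = 11.31 × 265 = 2998 mm².
Directional factor: 1.0 + 0.5 sin^1.5(55°) = 1.371.
F_nw = 0.6 × 480 × 1.371 = 394.8 MPa.
R_n/Ω = (394.8 × 2998) / 2.0 × 10⁻³ = 591.7 kN.

R_n/Ω ≈ 592 kN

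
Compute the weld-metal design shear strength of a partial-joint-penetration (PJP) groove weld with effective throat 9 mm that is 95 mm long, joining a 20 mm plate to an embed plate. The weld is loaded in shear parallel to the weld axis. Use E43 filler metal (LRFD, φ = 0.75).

φR_n ≈ 165 kN

E43XX → F_EXX = 430 MPa.
Effective throat (given) t_e = 9 mm.
A_we = 9 × 95 = 855 mm².
F_nw = 0.6 F_EXX = 258 MPa.
φR_n = 0.75 × 258 × 855 × 10⁻³ = 165.4 kN.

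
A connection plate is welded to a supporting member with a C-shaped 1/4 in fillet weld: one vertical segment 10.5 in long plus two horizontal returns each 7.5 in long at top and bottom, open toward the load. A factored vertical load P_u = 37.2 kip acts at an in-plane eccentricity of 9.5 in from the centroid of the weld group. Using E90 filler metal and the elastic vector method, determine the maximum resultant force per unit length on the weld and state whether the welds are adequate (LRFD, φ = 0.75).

E90XX → F_EXX = 90 ksi.
Total weld length L_w = 25.5 in. Treat welds as unit-width lines.
Centroid: x̄ = 2×7.5×3.75 / 25.5 = 2.206 in from the vertical weld.
Polar moment about centroid: J = I_x + I_y = [10.5³/12 + 2×7.5×5.25²] + [10.5×2.206² + 2(7.5³/12 + 7.5×1.544²)] = 667.1 in³.
Direct shear f_v = P/L_w = 37.2 / 25.5 = 1.459 kip/in (vertical).
Torsion M = P·e = 37.2 × 9.5 = 353.4 kip·in.
Critical point at (x, y) = (5.294, 5.25) from centroid. f_tx = M·y/J = 2.781 kip/in; f_ty = M·x/J = 2.805 kip/in.
Resultant f_max = √[f_tx² + (f_v + f_ty)²] = √[2.781² + (1.459 + 2.805)²] = 5.091 kip/in.
Capacity per unit length: φr_n = 0.75 × 0.6 × 90 × (0.707 × 0.25) = 7.158 kip/in.
5.091 ≤ 7.158 → adequate.

f_max ≈ 5.09 kip/in; adequate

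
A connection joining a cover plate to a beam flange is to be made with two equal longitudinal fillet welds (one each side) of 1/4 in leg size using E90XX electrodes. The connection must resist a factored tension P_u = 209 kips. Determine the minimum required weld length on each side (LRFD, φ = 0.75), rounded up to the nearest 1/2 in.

L = 15 in on each side

E90XX → F_EXX = 90 ksi.
Throat t_e = 0.707 × 0.25 = 0.1767 in.
φr_n = 0.75 × 0.6 × 90 × 0.1767 = 7.158 kips/in.
L_req = P_u / φr_n = 209 / 7.158 = 29.2 in total.
Per side: 29.2 / 2 = 14.6 in.
Round up → use L = 15 in on each side.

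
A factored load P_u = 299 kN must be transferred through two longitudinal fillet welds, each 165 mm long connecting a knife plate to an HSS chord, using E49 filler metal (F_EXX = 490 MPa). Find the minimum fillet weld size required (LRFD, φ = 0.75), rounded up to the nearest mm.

w = 6 mm

Total weld length L = 330 mm.
Required throat t_e = P_u / (φ × 0.6 F_EXX × L) = 299 / (0.75 × 0.6 × 490 × 330 × 10⁻³) = 4.109 mm.
Required leg w = t_e / 0.707 = 5.812 mm → use 6 mm.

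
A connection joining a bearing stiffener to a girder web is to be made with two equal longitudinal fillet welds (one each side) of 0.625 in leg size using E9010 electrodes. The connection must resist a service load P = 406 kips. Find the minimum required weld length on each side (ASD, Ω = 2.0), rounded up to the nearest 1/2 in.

L = 17.5 in on each side

E90XX → F_EXX = 90 ksi.
Throat t_e = 0.707 × 0.625 = 0.4419 in.
r_n/Ω = (0.6 × 90 × 0.4419) / 2.0 = 11.93 kip/in.
L_req = P / (r_n/Ω) = 406 / 11.93 = 34.03 in total.
Per side: 34.03 / 2 = 17.02 in.
Round up → use L = 17.5 in on each side.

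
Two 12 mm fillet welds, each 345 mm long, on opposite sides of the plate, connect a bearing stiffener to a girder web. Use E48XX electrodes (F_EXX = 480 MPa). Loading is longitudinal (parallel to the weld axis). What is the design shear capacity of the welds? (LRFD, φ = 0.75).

Effective throat t_e = 0.707 × 12 = 8.484 mm.
Total length L = 690 mm; A_we = 8.484 × 690 = 5854 mm².
F_nw = 0.6 F_EXX = 0.6 × 480 = 288 MPa.
φR_n = 0.75 × 288 × 5854 × 10⁻³ = 1264 kN.

φR_n ≈ 1260 kN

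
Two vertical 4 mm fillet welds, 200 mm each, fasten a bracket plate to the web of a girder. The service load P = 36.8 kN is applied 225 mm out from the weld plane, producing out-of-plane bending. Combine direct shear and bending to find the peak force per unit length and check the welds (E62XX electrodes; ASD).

f_max ≈ 628 N/mm; NOT adequate

E62XX → F_EXX = 620 MPa.
L_w = 2 × 200 = 400 mm; section modulus (unit throat) S = 2 × L²/6 = 13330 mm².
Direct shear f_v = P/L_w = 36.8×10³/400 = 92 N/mm.
Moment M = P × e = 36.8×10³ × 225 = 8280000 N·mm; bending f_b = M/S = 621 N/mm.
f_max = √(f_v² + f_b²) = √(92² + 621²) = 627.8 N/mm.
r_n/Ω = (1/2.0) × 0.6 × 620 × (0.707 × 4) = 526 N/mm → NOT adequate.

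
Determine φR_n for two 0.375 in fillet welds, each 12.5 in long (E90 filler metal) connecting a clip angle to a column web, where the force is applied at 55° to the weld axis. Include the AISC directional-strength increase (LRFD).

E90XX → F_EXX = 90 ksi.
t_e = 0.707 × 0.375 = 0.2651 in; A_we = 0.2651 × 25 = 6.628 in².
Directional factor: 1.0 + 0.5 sin^1.5(55°) = 1.371.
F_nw = 0.6 × 90 × 1.371 = 74.02 ksi.
φR_n = 0.75 × 74.02 × 6.628 = 367.9 kip.

φR_n ≈ 368 kip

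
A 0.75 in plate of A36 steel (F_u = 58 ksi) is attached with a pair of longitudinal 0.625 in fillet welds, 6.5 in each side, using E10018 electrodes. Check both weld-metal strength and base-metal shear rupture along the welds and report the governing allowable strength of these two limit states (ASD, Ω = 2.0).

R_n/Ω ≈ 170 kip (base-metal shear rupture governs)

E100XX → F_EXX = 100 ksi.
t_e = 0.707 × 0.625 = 0.4419 in; L = 13 in.
Weld metal: R_n/Ω = (1/2.0) × 0.6 × 100 × 0.4419 × 13 = 172.3 kip.
Base metal (shear rupture): R_n/Ω = (1/2.0) × 0.6 × 58 × 0.75 × 13 = 169.6 kip.
Governing: base-metal shear rupture.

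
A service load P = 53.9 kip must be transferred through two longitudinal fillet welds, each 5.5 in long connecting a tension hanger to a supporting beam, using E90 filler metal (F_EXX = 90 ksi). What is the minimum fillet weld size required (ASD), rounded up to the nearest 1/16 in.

Total weld length L = 11 in.
Required throat t_e = P × Ω / (0.6 F_EXX × L) = 53.9 × 2.0 / (0.6 × 90 × 11) = 0.1815 in.
Required leg w = t_e / 0.707 = 0.2567 in → use 5/16 in.

w = 5/16 in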